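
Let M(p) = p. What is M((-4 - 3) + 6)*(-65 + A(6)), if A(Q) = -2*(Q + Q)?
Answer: 89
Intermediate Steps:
A(Q) = -4*Q
M((-4 - 3) + 6)*(-65 + A(6)) = ((-4 - 3) + 6)*(-65 - 4*6) = (-7 + 6)*(-65 - 24) = -1*(-89) = 89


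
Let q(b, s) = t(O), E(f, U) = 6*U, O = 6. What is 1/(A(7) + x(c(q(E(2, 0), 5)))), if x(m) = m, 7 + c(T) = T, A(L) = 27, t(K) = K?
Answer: 1/26 ≈ 0.038462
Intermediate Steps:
q(b, s) = 6
c(T) = -7 + T
1/(A(7) + x(c(q(E(2, 0), 5)))) = 1/(27 + (-7 + 6)) = 1/(27 - 1) = 1/26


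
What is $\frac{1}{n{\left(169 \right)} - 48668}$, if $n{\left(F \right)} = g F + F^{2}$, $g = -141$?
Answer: $- \frac{1}{43936} \approx -2.276 \cdot 10^{-5}$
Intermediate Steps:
$n{\left(F \right)} = F^{2} - 141 F$ ($n{\left(F \right)} = - 141 F + F^{2} = F^{2} - 141 F$)
$\frac{1}{n{\left(169 \right)} - 48668} = \frac{1}{169 \left(-141 + 169\right) - 48668} = \frac{1}{169 \cdot 28 - 48668} = \frac{1}{4732 - 48668} = \frac{1}{-43936} = - \frac{1}{43936}$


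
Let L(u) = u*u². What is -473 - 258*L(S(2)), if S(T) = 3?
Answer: -7439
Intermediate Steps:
L(u) = u³
-473 - 258*L(S(2)) = -473 - 258*3³ = -473 - 258*27 = -473 - 6966 = -7439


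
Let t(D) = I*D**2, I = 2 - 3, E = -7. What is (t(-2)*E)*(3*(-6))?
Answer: -504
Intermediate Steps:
I = -1
t(D) = -D**2
(t(-2)*E)*(3*(-6)) = (-1*(-2)**2*(-7))*(3*(-6)) = (-1*4*(-7))*(-18) = -4*(-7)*(-18) = 28*(-18) = -504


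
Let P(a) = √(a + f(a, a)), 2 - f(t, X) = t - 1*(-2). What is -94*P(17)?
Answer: 0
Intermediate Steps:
f(t, X) = -t (f(t, X) = 2 - (t - 1*(-2)) = 2 - (t + 2) = 2 - (2 + t) = 2 + (-2 - t) = -t)
P(a) = 0 (P(a) = √(a - a) = √0 = 0)
-94*P(17) = -94*0 = 0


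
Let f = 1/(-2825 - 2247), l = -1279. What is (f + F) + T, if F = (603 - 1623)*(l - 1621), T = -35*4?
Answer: 15002265919/5072 ≈ 2.9579e+6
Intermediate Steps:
f = -1/5072 (f = 1/(-5072) = -1/5072 ≈ -0.00019716)
T = -140
F = 2958000 (F = (603 - 1623)*(-1279 - 1621) = -1020*(-2900) = 2958000)
(f + F) + T = (-1/5072 + 2958000) - 140 = 15002975999/5072 - 140 = 15002265919/5072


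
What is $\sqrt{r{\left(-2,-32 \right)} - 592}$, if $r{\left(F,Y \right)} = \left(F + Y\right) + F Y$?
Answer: $i \sqrt{562} \approx 23.707 i$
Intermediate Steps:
$r{\left(F,Y \right)} = F + Y + F Y$
$\sqrt{r{\left(-2,-32 \right)} - 592} = \sqrt{\left(-2 - 32 - -64\right) - 592} = \sqrt{\left(-2 - 32 + 64\right) - 592} = \sqrt{30 - 592} = \sqrt{-562} = i \sqrt{562}$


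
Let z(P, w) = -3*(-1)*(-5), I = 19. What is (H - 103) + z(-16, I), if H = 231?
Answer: 113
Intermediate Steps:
z(P, w) = -15 (z(P, w) = 3*(-5) = -15)
(H - 103) + z(-16, I) = (231 - 103) - 15 = 128 - 15 = 113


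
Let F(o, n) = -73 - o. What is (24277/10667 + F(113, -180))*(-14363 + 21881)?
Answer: -14733663630/10667 ≈ -1.3812e+6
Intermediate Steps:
(24277/10667 + F(113, -180))*(-14363 + 21881) = (24277/10667 + (-73 - 1*113))*(-14363 + 21881) = (24277*(1/10667) + (-73 - 113))*7518 = (24277/10667 - 186)*7518 = -1959785/10667*7518 = -14733663630/10667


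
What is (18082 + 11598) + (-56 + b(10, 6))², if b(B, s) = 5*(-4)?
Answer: 35456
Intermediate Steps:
b(B, s) = -20
(18082 + 11598) + (-56 + b(10, 6))² = (18082 + 11598) + (-56 - 20)² = 29680 + (-76)² = 29680 + 5776 = 35456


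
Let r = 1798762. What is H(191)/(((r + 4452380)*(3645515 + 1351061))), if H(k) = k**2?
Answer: 36481/31234306089792 ≈ 1.1680e-9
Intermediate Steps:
H(191)/(((r + 4452380)*(3645515 + 1351061))) = 191**2/(((1798762 + 4452380)*(3645515 + 1351061))) = 36481/((6251142*4996576)) = 36481/31234306089792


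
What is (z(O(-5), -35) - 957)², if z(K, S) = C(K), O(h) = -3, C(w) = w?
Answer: 921600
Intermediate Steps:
z(K, S) = K
(z(O(-5), -35) - 957)² = (-3 - 957)² = (-960)² = 921600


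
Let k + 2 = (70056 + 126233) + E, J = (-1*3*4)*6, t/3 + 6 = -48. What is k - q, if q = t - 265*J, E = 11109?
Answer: 188478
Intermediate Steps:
t = -162 (t = -18 + 3*(-48) = -18 - 144 = -162)
J = -72 (J = -3*4*6 = -12*6 = -72)
k = 207396 (k = -2 + ((70056 + 126233) + 11109) = -2 + (196289 + 11109) = -2 + 207398 = 207396)
q = 18918 (q = -162 - 265*(-72) = -162 + 19080 = 18918)
k - q = 207396 - 1*18918 = 207396 - 18918 = 188478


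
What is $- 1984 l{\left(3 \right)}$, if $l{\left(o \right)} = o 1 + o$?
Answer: $-11904$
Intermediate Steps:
$l{\left(o \right)} = 2 o$ ($l{\left(o \right)} = o + o = 2 o$)
$- 1984 l{\left(3 \right)} = - 1984 \cdot 2 \cdot 3 = \left(-1984\right) 6 = -11904$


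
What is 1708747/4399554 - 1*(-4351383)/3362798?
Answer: 6222578869322/3698702848023 ≈ 1.6824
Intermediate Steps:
1708747/4399554 - 1*(-4351383)/3362798 = 1708747*(1/4399554) + 4351383*(1/3362798) = 1708747/4399554 + 4351383/3362798 = 6222578869322/3698702848023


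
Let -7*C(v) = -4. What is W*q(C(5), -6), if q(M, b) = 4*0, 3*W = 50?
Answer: 0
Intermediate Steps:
C(v) = 4/7 (C(v) = -⅐*(-4) = 4/7)
W = 50/3 (W = (⅓)*50 = 50/3 ≈ 16.667)
q(M, b) = 0
W*q(C(5), -6) = (50/3)*0 = 0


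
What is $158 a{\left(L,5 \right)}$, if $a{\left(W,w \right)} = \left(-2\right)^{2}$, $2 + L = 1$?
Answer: $632$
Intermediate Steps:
$L = -1$ ($L = -2 + 1 = -1$)
$a{\left(W,w \right)} = 4$
$158 a{\left(L,5 \right)} = 158 \cdot 4 = 632$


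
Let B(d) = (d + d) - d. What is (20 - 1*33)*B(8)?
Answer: -104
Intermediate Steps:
B(d) = d (B(d) = 2*d - d = d)
(20 - 1*33)*B(8) = (20 - 1*33)*8 = (20 - 33)*8 = -13*8 = -104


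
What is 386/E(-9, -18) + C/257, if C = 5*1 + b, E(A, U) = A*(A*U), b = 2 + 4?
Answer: -41582/187353 ≈ -0.22194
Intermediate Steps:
b = 6
E(A, U) = U*A²
C = 11 (C = 5*1 + 6 = 5 + 6 = 11)
386/E(-9, -18) + C/257 = 386/((-18*(-9)²)) + 11/257 = 386/((-18*81)) + 11*(1/257) = 386/(-1458) + 11/257 = 386*(-1/1458) + 11/257 = -193/729 + 11/257 = -41582/187353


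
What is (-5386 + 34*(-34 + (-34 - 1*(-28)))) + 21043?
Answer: 14297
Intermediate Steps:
(-5386 + 34*(-34 + (-34 - 1*(-28)))) + 21043 = (-5386 + 34*(-34 + (-34 + 28))) + 21043 = (-5386 + 34*(-34 - 6)) + 21043 = (-5386 + 34*(-40)) + 21043 = (-5386 - 1360) + 21043 = -6746 + 21043 = 14297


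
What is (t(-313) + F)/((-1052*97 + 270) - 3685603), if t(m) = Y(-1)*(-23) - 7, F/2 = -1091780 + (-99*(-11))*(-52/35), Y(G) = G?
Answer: 2319312/4016915 ≈ 0.57739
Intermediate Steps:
F = -76537856/35 (F = 2*(-1091780 + (-99*(-11))*(-52/35)) = 2*(-1091780 + 1089*(-52*1/35)) = 2*(-1091780 + 1089*(-52/35)) = 2*(-1091780 - 56628/35) = 2*(-38268928/35) = -76537856/35 ≈ -2.1868e+6)
t(m) = 16 (t(m) = -1*(-23) - 7 = 23 - 7 = 16)
(t(-313) + F)/((-1052*97 + 270) - 3685603) = (16 - 76537856/35)/((-1052*97 + 270) - 3685603) = -76537296/(35*((-102044 + 270) - 3685603)) = -76537296/(35*(-101774 - 3685603)) = -76537296/35/(-3787377) = -76537296/35*(-1/3787377) = 2319312/4016915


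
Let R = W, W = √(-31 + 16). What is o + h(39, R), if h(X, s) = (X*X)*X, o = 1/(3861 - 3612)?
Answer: 14770432/249 ≈ 59319.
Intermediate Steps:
o = 1/249 ≈ 0.0040161
W = I*√15 (W = √(-15) = I*√15 ≈ 3.873*I)
R = I*√15 ≈ 3.873*I
h(X, s) = X³ (h(X, s) = X²*X = X³)
o + h(39, R) = 1/249 + 39³ = 1/249 + 59319 = 14770432/249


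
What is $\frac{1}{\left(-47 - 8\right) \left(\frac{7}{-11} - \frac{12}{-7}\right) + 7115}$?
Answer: $\frac{7}{49390} \approx 0.00014173$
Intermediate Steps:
$\frac{1}{\left(-47 - 8\right) \left(\frac{7}{-11} - \frac{12}{-7}\right) + 7115} = \frac{1}{- 55 \left(7 \left(- \frac{1}{11}\right) - - \frac{12}{7}\right) + 7115} = \frac{1}{- 55 \left(- \frac{7}{11} + \frac{12}{7}\right) + 7115} = \frac{1}{\left(-55\right) \frac{83}{77} + 7115} = \frac{1}{- \frac{415}{7} + 7115} = \frac{1}{\frac{49390}{7}} = \frac{7}{49390}$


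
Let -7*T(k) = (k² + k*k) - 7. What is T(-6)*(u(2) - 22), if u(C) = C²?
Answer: 1170/7 ≈ 167.14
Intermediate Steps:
T(k) = 1 - 2*k²/7 (T(k) = -((k² + k*k) - 7)/7 = -((k² + k²) - 7)/7 = -(2*k² - 7)/7 = -(-7 + 2*k²)/7 = 1 - 2*k²/7)
T(-6)*(u(2) - 22) = (1 - 2/7*(-6)²)*(2² - 22) = (1 - 2/7*36)*(4 - 22) = (1 - 72/7)*(-18) = -65/7*(-18) = 1170/7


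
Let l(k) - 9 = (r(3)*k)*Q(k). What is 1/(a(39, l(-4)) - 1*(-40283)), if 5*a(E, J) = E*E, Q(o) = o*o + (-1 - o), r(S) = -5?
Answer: 5/202936 ≈ 2.4638e-5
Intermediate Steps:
Q(o) = -1 + o² - o (Q(o) = o² + (-1 - o) = -1 + o² - o)
l(k) = 9 - 5*k*(-1 + k² - k) (l(k) = 9 + (-5*k)*(-1 + k² - k) = 9 - 5*k*(-1 + k² - k))
a(E, J) = E²/5 (a(E, J) = (E*E)/5 = E²/5)
1/(a(39, l(-4)) - 1*(-40283)) = 1/((⅕)*39² - 1*(-40283)) = 1/((⅕)*1521 + 40283) = 1/(1521/5 + 40283) = 1/(202936/5) = 5/202936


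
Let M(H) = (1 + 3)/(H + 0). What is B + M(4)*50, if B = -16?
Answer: 34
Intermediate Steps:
M(H) = 4/H
B + M(4)*50 = -16 + (4/4)*50 = -16 + (4*(1/4))*50 = -16 + 1*50 = -16 + 50 = 34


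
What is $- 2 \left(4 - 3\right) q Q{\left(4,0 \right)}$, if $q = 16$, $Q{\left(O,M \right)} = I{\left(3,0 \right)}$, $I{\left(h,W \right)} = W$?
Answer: $0$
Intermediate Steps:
$Q{\left(O,M \right)} = 0$
$- 2 \left(4 - 3\right) q Q{\left(4,0 \right)} = - 2 \left(4 - 3\right) 16 \cdot 0 = \left(-2\right) 1 \cdot 16 \cdot 0 = \left(-2\right) 16 \cdot 0 = \left(-32\right) 0 = 0$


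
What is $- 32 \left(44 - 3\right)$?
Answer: $-1312$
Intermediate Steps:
$- 32 \left(44 - 3\right) = \left(-32\right) 41 = -1312$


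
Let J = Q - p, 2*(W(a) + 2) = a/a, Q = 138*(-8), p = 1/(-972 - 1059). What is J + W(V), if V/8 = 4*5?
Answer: -4490539/4062 ≈ -1105.5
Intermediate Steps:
p = -1/2031 (p = 1/(-2031) = -1/2031 ≈ -0.00049237)
Q = -1104
V = 160 (V = 8*(4*5) = 8*20 = 160)
W(a) = -3/2 (W(a) = -2 + (a/a)/2 = -2 + (1/2)*1 = -2 + 1/2 = -3/2)
J = -2242223/2031 (J = -1104 - 1*(-1/2031) = -1104 + 1/2031 = -2242223/2031 ≈ -1104.0)
J + W(V) = -2242223/2031 - 3/2 = -4490539/4062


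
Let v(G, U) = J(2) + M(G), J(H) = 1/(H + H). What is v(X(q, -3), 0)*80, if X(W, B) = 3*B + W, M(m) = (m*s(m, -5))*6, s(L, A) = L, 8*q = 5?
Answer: 67375/2 ≈ 33688.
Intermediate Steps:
q = 5/8 (q = (⅛)*5 = 5/8 ≈ 0.62500)
M(m) = 6*m² (M(m) = (m*m)*6 = m²*6 = 6*m²)
J(H) = 1/(2*H)
X(W, B) = W + 3*B
v(G, U) = ¼ + 6*G² (v(G, U) = (½)/2 + 6*G² = (½)*(½) + 6*G² = ¼ + 6*G²)
v(X(q, -3), 0)*80 = (¼ + 6*(5/8 + 3*(-3))²)*80 = (¼ + 6*(5/8 - 9)²)*80 = (¼ + 6*(-67/8)²)*80 = (¼ + 6*(4489/64))*80 = (¼ + 13467/32)*80 = (13475/32)*80 = 67375/2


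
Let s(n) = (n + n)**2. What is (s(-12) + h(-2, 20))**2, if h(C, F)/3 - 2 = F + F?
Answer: 492804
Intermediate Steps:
s(n) = 4*n**2 (s(n) = (2*n)**2 = 4*n**2)
h(C, F) = 6 + 6*F (h(C, F) = 6 + 3*(F + F) = 6 + 3*(2*F) = 6 + 6*F)
(s(-12) + h(-2, 20))**2 = (4*(-12)**2 + (6 + 6*20))**2 = (4*144 + (6 + 120))**2 = (576 + 126)**2 = 702**2 = 492804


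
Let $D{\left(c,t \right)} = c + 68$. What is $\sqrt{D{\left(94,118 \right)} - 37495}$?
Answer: $i \sqrt{37333} \approx 193.22 i$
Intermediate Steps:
$D{\left(c,t \right)} = 68 + c$
$\sqrt{D{\left(94,118 \right)} - 37495} = \sqrt{\left(68 + 94\right) - 37495} = \sqrt{162 - 37495} = \sqrt{-37333} = i \sqrt{37333}$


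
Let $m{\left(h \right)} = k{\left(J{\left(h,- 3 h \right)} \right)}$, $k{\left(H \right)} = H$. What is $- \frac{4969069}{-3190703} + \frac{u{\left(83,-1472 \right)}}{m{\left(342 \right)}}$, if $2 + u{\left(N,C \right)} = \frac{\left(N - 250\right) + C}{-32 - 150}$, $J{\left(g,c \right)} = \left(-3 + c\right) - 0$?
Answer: $\frac{308843052619}{199182825478} \approx 1.5506$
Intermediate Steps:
$J{\left(g,c \right)} = -3 + c$ ($J{\left(g,c \right)} = \left(-3 + c\right) + 0 = -3 + c$)
$u{\left(N,C \right)} = - \frac{57}{91} - \frac{C}{182} - \frac{N}{182}$ ($u{\left(N,C \right)} = -2 + \frac{\left(N - 250\right) + C}{-32 - 150} = -2 + \frac{\left(N - 250\right) + C}{-182} = -2 + \left(\left(-250 + N\right) + C\right) \left(- \frac{1}{182}\right) = -2 + \left(-250 + C + N\right) \left(- \frac{1}{182}\right) = -2 - \left(- \frac{125}{91} + \frac{C}{182} + \frac{N}{182}\right) = - \frac{57}{91} - \frac{C}{182} - \frac{N}{182}$)
$m{\left(h \right)} = -3 - 3 h$
$- \frac{4969069}{-3190703} + \frac{u{\left(83,-1472 \right)}}{m{\left(342 \right)}} = - \frac{4969069}{-3190703} + \frac{- \frac{57}{91} - - \frac{736}{91} - \frac{83}{182}}{-3 - 1026} = \left(-4969069\right) \left(- \frac{1}{3190703}\right) + \frac{- \frac{57}{91} + \frac{736}{91} - \frac{83}{182}}{-3 - 1026} = \frac{4969069}{3190703} + \frac{1275}{182 \left(-1029\right)} = \frac{4969069}{3190703} + \frac{1275}{182} \left(- \frac{1}{1029}\right) = \frac{4969069}{3190703} - \frac{425}{62426} = \frac{308843052619}{199182825478}$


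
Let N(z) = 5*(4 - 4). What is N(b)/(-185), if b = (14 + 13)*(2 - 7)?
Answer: 0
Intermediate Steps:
b = -135 (b = 27*(-5) = -135)
N(z) = 0 (N(z) = 5*0 = 0)
N(b)/(-185) = 0/(-185) = 0*(-1/185) = 0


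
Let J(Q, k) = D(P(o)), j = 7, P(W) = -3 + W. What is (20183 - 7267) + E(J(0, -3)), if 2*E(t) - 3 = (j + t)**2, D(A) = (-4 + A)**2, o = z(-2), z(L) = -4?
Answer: 42219/2 ≈ 21110.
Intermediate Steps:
o = -4
J(Q, k) = 121 (J(Q, k) = (-4 + (-3 - 4))**2 = (-4 - 7)**2 = (-11)**2 = 121)
E(t) = 3/2 + (7 + t)**2/2
(20183 - 7267) + E(J(0, -3)) = (20183 - 7267) + (3/2 + (7 + 121)**2/2) = 12916 + (3/2 + (1/2)*128**2) = 12916 + (3/2 + (1/2)*16384) = 12916 + (3/2 + 8192) = 12916 + 16387/2 = 42219/2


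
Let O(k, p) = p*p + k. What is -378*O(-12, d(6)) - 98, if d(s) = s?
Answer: -9170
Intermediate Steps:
O(k, p) = k + p**2 (O(k, p) = p**2 + k = k + p**2)
-378*O(-12, d(6)) - 98 = -378*(-12 + 6**2) - 98 = -378*(-12 + 36) - 98 = -378*24 - 98 = -9072 - 98 = -9170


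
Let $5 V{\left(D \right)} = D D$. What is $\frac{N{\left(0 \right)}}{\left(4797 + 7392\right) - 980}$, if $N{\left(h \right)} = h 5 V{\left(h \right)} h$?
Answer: $0$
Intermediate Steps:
$V{\left(D \right)} = \frac{D^{2}}{5}$ ($V{\left(D \right)} = \frac{D D}{5} = \frac{D^{2}}{5}$)
$N{\left(h \right)} = h^{4}$ ($N{\left(h \right)} = h 5 \frac{h^{2}}{5} h = h h^{2} h = h^{3} h = h^{4}$)
$\frac{N{\left(0 \right)}}{\left(4797 + 7392\right) - 980} = \frac{0^{4}}{\left(4797 + 7392\right) - 980} = \frac{1}{12189 - 980} \cdot 0 = \frac{1}{11209} \cdot 0 = 0$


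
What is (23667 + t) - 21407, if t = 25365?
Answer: 27625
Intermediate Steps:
(23667 + t) - 21407 = (23667 + 25365) - 21407 = 49032 - 21407 = 27625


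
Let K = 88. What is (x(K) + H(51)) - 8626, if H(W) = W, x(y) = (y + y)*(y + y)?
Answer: 22401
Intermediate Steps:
x(y) = 4*y**2 (x(y) = (2*y)*(2*y) = 4*y**2)
(x(K) + H(51)) - 8626 = (4*88**2 + 51) - 8626 = (4*7744 + 51) - 8626 = (30976 + 51) - 8626 = 31027 - 8626 = 22401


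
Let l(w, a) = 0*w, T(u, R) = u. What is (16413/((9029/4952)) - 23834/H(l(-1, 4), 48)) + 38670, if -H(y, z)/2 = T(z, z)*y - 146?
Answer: 62734977883/1318234 ≈ 47590.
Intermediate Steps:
l(w, a) = 0
H(y, z) = 292 - 2*y*z (H(y, z) = -2*(z*y - 146) = -2*(y*z - 146) = -2*(-146 + y*z) = 292 - 2*y*z)
(16413/((9029/4952)) - 23834/H(l(-1, 4), 48)) + 38670 = (16413/((9029/4952)) - 23834/(292 - 2*0*48)) + 38670 = (16413/((9029*(1/4952))) - 23834/(292 + 0)) + 38670 = (16413/(9029/4952) - 23834/292) + 38670 = (16413*(4952/9029) - 23834*1/292) + 38670 = (81277176/9029 - 11917/146) + 38670 = 11758869103/1318234 + 38670 = 62734977883/1318234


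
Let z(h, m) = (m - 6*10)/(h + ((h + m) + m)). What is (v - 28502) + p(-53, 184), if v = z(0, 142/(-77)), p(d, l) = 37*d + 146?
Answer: -4302633/142 ≈ -30300.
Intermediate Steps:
p(d, l) = 146 + 37*d
z(h, m) = (-60 + m)/(2*h + 2*m) (z(h, m) = (m - 60)/(h + (h + 2*m)) = (-60 + m)/(2*h + 2*m))
v = 2381/142 (v = (-30 + (142/(-77))/2)/(0 + 142/(-77)) = (-30 + (142*(-1/77))/2)/(0 + 142*(-1/77)) = (-30 + (½)*(-142/77))/(0 - 142/77) = (-30 - 71/77)/(-142/77) = -77/142*(-2381/77) = 2381/142 ≈ 16.768)
(v - 28502) + p(-53, 184) = (2381/142 - 28502) + (146 + 37*(-53)) = -4044903/142 + (146 - 1961) = -4044903/142 - 1815 = -4302633/142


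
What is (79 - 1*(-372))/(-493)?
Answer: -451/493 ≈ -0.91481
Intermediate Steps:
(79 - 1*(-372))/(-493) = (79 + 372)*(-1/493) = 451*(-1/493) = -451/493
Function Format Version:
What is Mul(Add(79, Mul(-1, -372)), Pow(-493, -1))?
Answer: Rational(-451, 493) ≈ -0.91481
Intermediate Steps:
Mul(Add(79, Mul(-1, -372)), Pow(-493, -1)) = Mul(Add(79, 372), Rational(-1, 493)) = Mul(451, Rational(-1, 493)) = Rational(-451, 493)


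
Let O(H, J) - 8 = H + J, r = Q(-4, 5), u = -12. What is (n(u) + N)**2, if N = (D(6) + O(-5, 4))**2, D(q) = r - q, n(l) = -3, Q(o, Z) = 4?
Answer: 484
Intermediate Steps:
r = 4
O(H, J) = 8 + H + J (O(H, J) = 8 + (H + J) = 8 + H + J)
D(q) = 4 - q
N = 25 (N = ((4 - 1*6) + (8 - 5 + 4))**2 = ((4 - 6) + 7)**2 = (-2 + 7)**2 = 5**2 = 25)
(n(u) + N)**2 = (-3 + 25)**2 = 22**2 = 484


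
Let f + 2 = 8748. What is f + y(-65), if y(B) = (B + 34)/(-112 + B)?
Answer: 1548073/177 ≈ 8746.2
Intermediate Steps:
y(B) = (34 + B)/(-112 + B)
f = 8746 (f = -2 + 8748 = 8746)
f + y(-65) = 8746 + (34 - 65)/(-112 - 65) = 8746 - 31/(-177) = 8746 - 1/177*(-31) = 8746 + 31/177 = 1548073/177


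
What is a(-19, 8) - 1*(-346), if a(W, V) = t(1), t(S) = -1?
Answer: 345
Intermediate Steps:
a(W, V) = -1
a(-19, 8) - 1*(-346) = -1 - 1*(-346) = -1 + 346 = 345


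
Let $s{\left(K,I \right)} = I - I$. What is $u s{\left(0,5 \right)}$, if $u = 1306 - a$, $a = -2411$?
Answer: $0$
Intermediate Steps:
$s{\left(K,I \right)} = 0$
$u = 3717$ ($u = 1306 - -2411 = 1306 + 2411 = 3717$)
$u s{\left(0,5 \right)} = 3717 \cdot 0 = 0$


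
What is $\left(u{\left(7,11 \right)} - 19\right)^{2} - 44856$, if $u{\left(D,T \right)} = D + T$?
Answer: $-44855$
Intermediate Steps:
$\left(u{\left(7,11 \right)} - 19\right)^{2} - 44856 = \left(\left(7 + 11\right) - 19\right)^{2} - 44856 = \left(18 - 19\right)^{2} - 44856 = \left(-1\right)^{2} - 44856 = 1 - 44856 = -44855$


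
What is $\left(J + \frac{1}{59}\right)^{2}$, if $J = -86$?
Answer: $\frac{25735329}{3481} \approx 7393.1$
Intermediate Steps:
$\left(J + \frac{1}{59}\right)^{2} = \left(-86 + \frac{1}{59}\right)^{2} = \left(- \frac{5073}{59}\right)^{2} = \frac{25735329}{3481}$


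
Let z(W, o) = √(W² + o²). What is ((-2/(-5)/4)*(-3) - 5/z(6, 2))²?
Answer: 143/200 + 3*√10/20 ≈ 1.1893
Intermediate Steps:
((-2/(-5)/4)*(-3) - 5/z(6, 2))² = ((-2/(-5)/4)*(-3) - 5/√(6² + 2²))² = ((-2*(-⅕)*(¼))*(-3) - 5/√(36 + 4))² = (((⅖)*(¼))*(-3) - 5*√10/20)² = ((⅒)*(-3) - 5*√10/20)² = (-3/10 - √10/4)²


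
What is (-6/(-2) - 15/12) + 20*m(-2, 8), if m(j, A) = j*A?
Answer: -1273/4 ≈ -318.25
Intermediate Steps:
m(j, A) = A*j
(-6/(-2) - 15/12) + 20*m(-2, 8) = (-6/(-2) - 15/12) + 20*(8*(-2)) = (-6*(-1/2) - 15*1/12) + 20*(-16) = (3 - 5/4) - 320 = 7/4 - 320 = -1273/4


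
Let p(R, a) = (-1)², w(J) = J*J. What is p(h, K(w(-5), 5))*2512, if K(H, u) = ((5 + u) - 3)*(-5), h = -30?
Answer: 2512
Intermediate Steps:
w(J) = J²
K(H, u) = -10 - 5*u (K(H, u) = (2 + u)*(-5) = -10 - 5*u)
p(R, a) = 1
p(h, K(w(-5), 5))*2512 = 1*2512 = 2512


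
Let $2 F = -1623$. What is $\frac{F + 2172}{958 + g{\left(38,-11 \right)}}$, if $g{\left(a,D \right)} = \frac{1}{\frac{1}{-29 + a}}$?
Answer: $\frac{2721}{1934} \approx 1.4069$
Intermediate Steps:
$F = - \frac{1623}{2}$ ($F = \frac{1}{2} \left(-1623\right) = - \frac{1623}{2} \approx -811.5$)
$g{\left(a,D \right)} = -29 + a$
$\frac{F + 2172}{958 + g{\left(38,-11 \right)}} = \frac{- \frac{1623}{2} + 2172}{958 + \left(-29 + 38\right)} = \frac{2721}{2 \left(958 + 9\right)} = \frac{2721}{2 \cdot 967} = \frac{2721}{2} \cdot \frac{1}{967} = \frac{2721}{1934}$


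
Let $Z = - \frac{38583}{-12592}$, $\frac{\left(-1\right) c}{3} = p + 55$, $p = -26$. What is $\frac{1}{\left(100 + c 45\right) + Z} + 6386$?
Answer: $\frac{306527329650}{47999897} \approx 6386.0$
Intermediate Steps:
$c = -87$ ($c = - 3 \left(-26 + 55\right) = \left(-3\right) 29 = -87$)
$Z = \frac{38583}{12592}$ ($Z = \left(-38583\right) \left(- \frac{1}{12592}\right) = \frac{38583}{12592} \approx 3.0641$)
$\frac{1}{\left(100 + c 45\right) + Z} + 6386 = \frac{1}{\left(100 - 3915\right) + \frac{38583}{12592}} + 6386 = \frac{1}{-3815 + \frac{38583}{12592}} + 6386 = \frac{1}{- \frac{47999897}{12592}} + 6386 = - \frac{12592}{47999897} + 6386 = \frac{306527329650}{47999897}$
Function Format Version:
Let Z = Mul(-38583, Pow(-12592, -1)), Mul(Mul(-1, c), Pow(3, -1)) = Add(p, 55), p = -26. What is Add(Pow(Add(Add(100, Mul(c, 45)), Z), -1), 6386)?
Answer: Rational(306527329650, 47999897) ≈ 6386.0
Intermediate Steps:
c = -87 (c = Mul(-3, Add(-26, 55)) = Mul(-3, 29) = -87)
Z = Rational(38583, 12592) (Z = Mul(-38583, Rational(-1, 12592)) = Rational(38583, 12592) ≈ 3.0641)
Add(Pow(Add(Add(100, Mul(c, 45)), Z), -1), 6386) = Add(Pow(Add(Add(100, Mul(-87, 45)), Rational(38583, 12592)), -1), 6386) = Add(Pow(Add(Add(100, -3915), Rational(38583, 12592)), -1), 6386) = Add(Pow(Add(-3815, Rational(38583, 12592)), -1), 6386) = Add(Pow(Rational(-47999897, 12592), -1), 6386) = Add(Rational(-12592, 47999897), 6386) = Rational(306527329650, 47999897)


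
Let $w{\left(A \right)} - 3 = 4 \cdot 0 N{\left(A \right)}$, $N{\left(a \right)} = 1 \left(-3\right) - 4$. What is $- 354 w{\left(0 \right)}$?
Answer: $-1062$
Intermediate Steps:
$N{\left(a \right)} = -7$ ($N{\left(a \right)} = -3 - 4 = -7$)
$w{\left(A \right)} = 3$ ($w{\left(A \right)} = 3 + 4 \cdot 0 \left(-7\right) = 3 + 0 \left(-7\right) = 3 + 0 = 3$)
$- 354 w{\left(0 \right)} = \left(-354\right) 3 = -1062$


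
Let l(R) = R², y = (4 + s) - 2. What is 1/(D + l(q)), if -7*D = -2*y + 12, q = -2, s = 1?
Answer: 7/22 ≈ 0.31818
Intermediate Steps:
y = 3 (y = (4 + 1) - 2 = 5 - 2 = 3)
D = -6/7 (D = -(-2*3 + 12)/7 = -(-6 + 12)/7 = -⅐*6 = -6/7 ≈ -0.85714)
1/(D + l(q)) = 1/(-6/7 + (-2)²) = 1/(-6/7 + 4) = 1/(22/7) = 7/22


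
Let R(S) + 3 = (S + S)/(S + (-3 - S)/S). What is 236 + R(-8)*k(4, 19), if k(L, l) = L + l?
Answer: 629/3 ≈ 209.67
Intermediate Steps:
R(S) = -3 + 2*S/(S + (-3 - S)/S) (R(S) = -3 + (S + S)/(S + (-3 - S)/S) = -3 + (2*S)/(S + (-3 - S)/S) = -3 + 2*S/(S + (-3 - S)/S))
236 + R(-8)*k(4, 19) = 236 + ((-9 + (-8)**2 - 3*(-8))/(3 - 8 - 1*(-8)**2))*(4 + 19) = 236 + ((-9 + 64 + 24)/(3 - 8 - 1*64))*23 = 236 + (79/(3 - 8 - 64))*23 = 236 + (79/(-69))*23 = 236 - 1/69*79*23 = 236 - 79/69*23 = 236 - 79/3 = 629/3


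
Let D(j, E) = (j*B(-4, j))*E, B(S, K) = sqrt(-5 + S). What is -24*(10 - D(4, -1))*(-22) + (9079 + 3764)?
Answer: 18123 + 6336*I ≈ 18123.0 + 6336.0*I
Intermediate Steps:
D(j, E) = 3*I*E*j (D(j, E) = (j*sqrt(-5 - 4))*E = (j*sqrt(-9))*E = (j*(3*I))*E = (3*I*j)*E = 3*I*E*j)
-24*(10 - D(4, -1))*(-22) + (9079 + 3764) = -24*(10 - 3*I*(-1)*4)*(-22) + (9079 + 3764) = -24*(10 - (-12)*I)*(-22) + 12843 = -24*(10 + 12*I)*(-22) + 12843 = (-240 - 288*I)*(-22) + 12843 = (5280 + 6336*I) + 12843 = 18123 + 6336*I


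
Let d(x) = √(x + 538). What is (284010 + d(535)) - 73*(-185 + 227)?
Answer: 280944 + √1073 ≈ 2.8098e+5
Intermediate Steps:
d(x) = √(538 + x)
(284010 + d(535)) - 73*(-185 + 227) = (284010 + √(538 + 535)) - 73*(-185 + 227) = (284010 + √1073) - 73*42 = (284010 + √1073) - 3066 = 280944 + √1073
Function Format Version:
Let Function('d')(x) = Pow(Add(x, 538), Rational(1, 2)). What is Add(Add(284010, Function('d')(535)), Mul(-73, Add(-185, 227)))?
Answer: Add(280944, Pow(1073, Rational(1, 2))) ≈ 2.8098e+5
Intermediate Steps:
Function('d')(x) = Pow(Add(538, x), Rational(1, 2))
Add(Add(284010, Function('d')(535)), Mul(-73, Add(-185, 227))) = Add(Add(284010, Pow(Add(538, 535), Rational(1, 2))), Mul(-73, Add(-185, 227))) = Add(Add(284010, Pow(1073, Rational(1, 2))), Mul(-73, 42)) = Add(Add(284010, Pow(1073, Rational(1, 2))), -3066) = Add(280944, Pow(1073, Rational(1, 2)))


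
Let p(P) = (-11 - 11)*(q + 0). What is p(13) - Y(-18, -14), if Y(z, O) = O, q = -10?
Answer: 234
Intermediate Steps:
p(P) = 220 (p(P) = (-11 - 11)*(-10 + 0) = -22*(-10) = 220)
p(13) - Y(-18, -14) = 220 - 1*(-14) = 220 + 14 = 234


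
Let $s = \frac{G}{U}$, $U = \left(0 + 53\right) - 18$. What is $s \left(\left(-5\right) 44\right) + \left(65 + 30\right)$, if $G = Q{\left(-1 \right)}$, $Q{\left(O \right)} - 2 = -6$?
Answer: $\frac{841}{7} \approx 120.14$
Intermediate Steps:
$Q{\left(O \right)} = -4$ ($Q{\left(O \right)} = 2 - 6 = -4$)
$U = 35$ ($U = 53 - 18 = 35$)
$G = -4$
$s = - \frac{4}{35} \approx -0.11429$
$s \left(\left(-5\right) 44\right) + \left(65 + 30\right) = - \frac{4 \left(\left(-5\right) 44\right)}{35} + \left(65 + 30\right) = \left(- \frac{4}{35}\right) \left(-220\right) + 95 = \frac{176}{7} + 95 = \frac{841}{7}$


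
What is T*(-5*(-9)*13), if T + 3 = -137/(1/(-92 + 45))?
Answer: 3765060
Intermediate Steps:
T = 6436 (T = -3 - 137/(1/(-92 + 45)) = -3 - 137/(1/(-47)) = -3 - 137/(-1/47) = -3 - 137*(-47) = -3 + 6439 = 6436)
T*(-5*(-9)*13) = 6436*(-5*(-9)*13) = 6436*(45*13) = 6436*585 = 3765060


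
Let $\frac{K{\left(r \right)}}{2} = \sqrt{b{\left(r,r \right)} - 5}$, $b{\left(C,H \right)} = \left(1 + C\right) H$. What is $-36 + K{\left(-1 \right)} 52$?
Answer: $-36 + 104 i \sqrt{5} \approx -36.0 + 232.55 i$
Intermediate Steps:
$b{\left(C,H \right)} = H \left(1 + C\right)$
$K{\left(r \right)} = 2 \sqrt{-5 + r \left(1 + r\right)}$ ($K{\left(r \right)} = 2 \sqrt{r \left(1 + r\right) - 5} = 2 \sqrt{-5 + r \left(1 + r\right)}$)
$-36 + K{\left(-1 \right)} 52 = -36 + 2 \sqrt{-5 - \left(1 - 1\right)} 52 = -36 + 2 \sqrt{-5 - 0} \cdot 52 = -36 + 2 \sqrt{-5 + 0} \cdot 52 = -36 + 2 \sqrt{-5} \cdot 52 = -36 + 2 i \sqrt{5} \cdot 52 = -36 + 104 i \sqrt{5}$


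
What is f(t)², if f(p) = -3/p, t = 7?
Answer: 9/49 ≈ 0.18367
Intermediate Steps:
f(t)² = (-3/7)² = 9/49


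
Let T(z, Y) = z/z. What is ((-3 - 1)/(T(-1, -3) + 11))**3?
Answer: -1/27 ≈ -0.037037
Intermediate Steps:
T(z, Y) = 1
((-3 - 1)/(T(-1, -3) + 11))**3 = ((-3 - 1)/(1 + 11))**3 = (-4/12)**3 = (-4*1/12)**3 = (-1/3)**3 = -1/27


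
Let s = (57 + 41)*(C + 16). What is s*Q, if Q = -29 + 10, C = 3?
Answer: -35378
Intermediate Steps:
Q = -19
s = 1862 (s = (57 + 41)*(3 + 16) = 98*19 = 1862)
s*Q = 1862*(-19) = -35378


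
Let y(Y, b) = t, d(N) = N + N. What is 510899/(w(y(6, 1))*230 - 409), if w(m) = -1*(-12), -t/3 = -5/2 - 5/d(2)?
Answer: 510899/2351 ≈ 217.31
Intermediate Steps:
d(N) = 2*N
t = 45/4 (t = -3*(-5/2 - 5/(2*2)) = -3*(-5*½ - 5/4) = -3*(-5/2 - 5*¼) = -3*(-5/2 - 5/4) = -3*(-15/4) = 45/4 ≈ 11.250)
y(Y, b) = 45/4
w(m) = 12
510899/(w(y(6, 1))*230 - 409) = 510899/(12*230 - 409) = 510899/(2760 - 409) = 510899/2351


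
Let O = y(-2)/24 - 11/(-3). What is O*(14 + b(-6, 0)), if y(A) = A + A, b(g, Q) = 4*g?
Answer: -35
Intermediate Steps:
y(A) = 2*A
O = 7/2 (O = (2*(-2))/24 - 11/(-3) = -4*1/24 - 11*(-⅓) = -⅙ + 11/3 = 7/2 ≈ 3.5000)
O*(14 + b(-6, 0)) = 7*(14 + 4*(-6))/2 = 7*(14 - 24)/2 = (7/2)*(-10) = -35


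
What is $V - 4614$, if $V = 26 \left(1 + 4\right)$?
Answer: $-4484$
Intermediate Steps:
$V = 130$ ($V = 26 \cdot 5 = 130$)
$V - 4614 = 130 - 4614 = -4484$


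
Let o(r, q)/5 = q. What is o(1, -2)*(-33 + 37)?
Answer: -40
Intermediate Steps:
o(r, q) = 5*q
o(1, -2)*(-33 + 37) = (5*(-2))*(-33 + 37) = -10*4 = -40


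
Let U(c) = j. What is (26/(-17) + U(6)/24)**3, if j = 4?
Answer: -2685619/1061208 ≈ -2.5307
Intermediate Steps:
U(c) = 4
(26/(-17) + U(6)/24)**3 = (26/(-17) + 4/24)**3 = (26*(-1/17) + 4*(1/24))**3 = (-26/17 + 1/6)**3 = (-139/102)**3 = -2685619/1061208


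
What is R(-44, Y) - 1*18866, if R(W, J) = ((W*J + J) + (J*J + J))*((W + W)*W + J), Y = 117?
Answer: 34984609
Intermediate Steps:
R(W, J) = (J + 2*W**2)*(J**2 + 2*J + J*W) (R(W, J) = ((J*W + J) + (J**2 + J))*((2*W)*W + J) = ((J + J*W) + (J + J**2))*(2*W**2 + J) = (J**2 + 2*J + J*W)*(J + 2*W**2) = (J + 2*W**2)*(J**2 + 2*J + J*W))
R(-44, Y) - 1*18866 = 117*(117**2 + 2*117 + 2*(-44)**3 + 4*(-44)**2 + 117*(-44) + 2*117*(-44)**2) - 1*18866 = 117*(13689 + 234 + 2*(-85184) + 4*1936 - 5148 + 2*117*1936) - 18866 = 117*(13689 + 234 - 170368 + 7744 - 5148 + 453024) - 18866 = 117*299175 - 18866 = 35003475 - 18866 = 34984609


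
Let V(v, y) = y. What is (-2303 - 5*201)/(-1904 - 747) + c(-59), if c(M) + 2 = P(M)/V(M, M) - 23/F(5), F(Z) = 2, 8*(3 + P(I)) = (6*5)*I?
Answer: -5287451/625636 ≈ -8.4513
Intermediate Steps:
P(I) = -3 + 15*I/4 (P(I) = -3 + ((6*5)*I)/8 = -3 + (30*I)/8 = -3 + 15*I/4)
c(M) = -27/2 + (-3 + 15*M/4)/M (c(M) = -2 + ((-3 + 15*M/4)/M - 23/2) = -2 + (-23/2 + (-3 + 15*M/4)/M) = -27/2 + (-3 + 15*M/4)/M)
(-2303 - 5*201)/(-1904 - 747) + c(-59) = (-2303 - 5*201)/(-1904 - 747) + (-39/4 - 3/(-59)) = (-2303 - 1005)/(-2651) + (-39/4 - 3*(-1/59)) = -3308*(-1/2651) + (-39/4 + 3/59) = 3308/2651 - 2289/236 = -5287451/625636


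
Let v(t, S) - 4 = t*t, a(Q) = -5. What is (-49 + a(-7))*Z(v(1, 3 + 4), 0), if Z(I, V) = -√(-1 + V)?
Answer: 54*I ≈ 54.0*I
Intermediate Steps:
v(t, S) = 4 + t² (v(t, S) = 4 + t*t = 4 + t²)
(-49 + a(-7))*Z(v(1, 3 + 4), 0) = (-49 - 5)*(-√(-1 + 0)) = -(-54)*√(-1) = -(-54)*I = 54*I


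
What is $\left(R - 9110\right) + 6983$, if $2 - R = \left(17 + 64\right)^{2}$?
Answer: $-8686$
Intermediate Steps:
$R = -6559$ ($R = 2 - \left(17 + 64\right)^{2} = 2 - 81^{2} = 2 - 6561 = -6559$)
$\left(R - 9110\right) + 6983 = \left(-6559 - 9110\right) + 6983 = -15669 + 6983 = -8686$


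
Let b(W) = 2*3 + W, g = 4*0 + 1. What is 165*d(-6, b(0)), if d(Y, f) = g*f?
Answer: 990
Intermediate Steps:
g = 1 (g = 0 + 1 = 1)
b(W) = 6 + W
d(Y, f) = f (d(Y, f) = 1*f = f)
165*d(-6, b(0)) = 165*(6 + 0) = 165*6 = 990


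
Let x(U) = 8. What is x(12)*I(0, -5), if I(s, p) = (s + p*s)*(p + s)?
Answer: 0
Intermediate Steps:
I(s, p) = (p + s)*(s + p*s)
x(12)*I(0, -5) = 8*(0*(-5 + 0 + (-5)² - 5*0)) = 8*(0*(-5 + 0 + 25 + 0)) = 8*(0*20) = 8*0 = 0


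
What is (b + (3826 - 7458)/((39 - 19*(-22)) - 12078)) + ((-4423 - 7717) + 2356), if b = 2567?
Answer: -83865125/11621 ≈ -7216.7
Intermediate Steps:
(b + (3826 - 7458)/((39 - 19*(-22)) - 12078)) + ((-4423 - 7717) + 2356) = (2567 + (3826 - 7458)/((39 - 19*(-22)) - 12078)) + ((-4423 - 7717) + 2356) = (2567 - 3632/((39 + 418) - 12078)) + (-12140 + 2356) = (2567 - 3632/(457 - 12078)) - 9784 = (2567 - 3632/(-11621)) - 9784 = (2567 - 3632*(-1/11621)) - 9784 = (2567 + 3632/11621) - 9784 = 29834739/11621 - 9784 = -83865125/11621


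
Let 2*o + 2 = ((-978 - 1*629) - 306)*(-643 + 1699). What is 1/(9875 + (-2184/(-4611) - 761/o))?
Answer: 1552469905/15331376808852 ≈ 0.00010126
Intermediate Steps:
o = -1010065 (o = -1 + (((-978 - 1*629) - 306)*(-643 + 1699))/2 = -1 + (((-978 - 629) - 306)*1056)/2 = -1 + ((-1607 - 306)*1056)/2 = -1 + (-1913*1056)/2 = -1 + (1/2)*(-2020128) = -1 - 1010064 = -1010065)
1/(9875 + (-2184/(-4611) - 761/o)) = 1/(9875 + (-2184/(-4611) - 761/(-1010065))) = 1/(9875 + (-2184*(-1/4611) - 761*(-1/1010065))) = 1/(9875 + (728/1537 + 761/1010065)) = 1/(9875 + 736496977/1552469905) = 1/(15331376808852/1552469905) = 1552469905/15331376808852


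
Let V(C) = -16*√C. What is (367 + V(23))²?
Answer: 140577 - 11744*√23 ≈ 84255.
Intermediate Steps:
(367 + V(23))² = (367 - 16*√23)²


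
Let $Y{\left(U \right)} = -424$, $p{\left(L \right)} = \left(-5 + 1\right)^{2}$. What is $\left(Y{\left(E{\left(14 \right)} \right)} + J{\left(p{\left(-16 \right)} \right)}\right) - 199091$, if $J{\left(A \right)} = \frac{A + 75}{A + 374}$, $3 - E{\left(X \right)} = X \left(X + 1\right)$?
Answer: $- \frac{5985443}{30} \approx -1.9951 \cdot 10^{5}$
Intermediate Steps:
$E{\left(X \right)} = 3 - X \left(1 + X\right)$ ($E{\left(X \right)} = 3 - X \left(X + 1\right) = 3 - X \left(1 + X\right)$)
$p{\left(L \right)} = 16$ ($p{\left(L \right)} = \left(-4\right)^{2} = 16$)
$J{\left(A \right)} = \frac{75 + A}{374 + A}$
$\left(Y{\left(E{\left(14 \right)} \right)} + J{\left(p{\left(-16 \right)} \right)}\right) - 199091 = \left(-424 + \frac{75 + 16}{374 + 16}\right) - 199091 = \left(-424 + \frac{1}{390} \cdot 91\right) - 199091 = \left(-424 + \frac{7}{30}\right) - 199091 = - \frac{12713}{30} - 199091 = - \frac{5985443}{30}$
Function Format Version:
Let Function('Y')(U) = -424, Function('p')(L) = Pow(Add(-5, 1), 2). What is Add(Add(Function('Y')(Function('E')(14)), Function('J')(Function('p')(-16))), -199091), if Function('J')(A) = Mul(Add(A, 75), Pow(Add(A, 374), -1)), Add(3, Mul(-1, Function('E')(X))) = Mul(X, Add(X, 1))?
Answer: Rational(-5985443, 30) ≈ -1.9951e+5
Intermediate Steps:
Function('E')(X) = Add(3, Mul(-1, X, Add(1, X))) (Function('E')(X) = Add(3, Mul(-1, Mul(X, Add(X, 1)))) = Add(3, Mul(-1, Mul(X, Add(1, X)))) = Add(3, Mul(-1, X, Add(1, X))))
Function('p')(L) = 16 (Function('p')(L) = Pow(-4, 2) = 16)
Function('J')(A) = Mul(Pow(Add(374, A), -1), Add(75, A)) (Function('J')(A) = Mul(Add(75, A), Pow(Add(374, A), -1)) = Mul(Pow(Add(374, A), -1), Add(75, A)))
Add(Add(Function('Y')(Function('E')(14)), Function('J')(Function('p')(-16))), -199091) = Add(Add(-424, Mul(Pow(Add(374, 16), -1), Add(75, 16))), -199091) = Add(Add(-424, Mul(Pow(390, -1), 91)), -199091) = Add(Add(-424, Mul(Rational(1, 390), 91)), -199091) = Add(Add(-424, Rational(7, 30)), -199091) = Add(Rational(-12713, 30), -199091) = Rational(-5985443, 30)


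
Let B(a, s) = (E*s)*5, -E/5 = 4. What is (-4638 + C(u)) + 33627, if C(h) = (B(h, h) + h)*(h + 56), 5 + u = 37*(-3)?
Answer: -660051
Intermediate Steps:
E = -20 (E = -5*4 = -20)
u = -116 (u = -5 + 37*(-3) = -5 - 111 = -116)
B(a, s) = -100*s (B(a, s) = -20*s*5 = -100*s)
C(h) = -99*h*(56 + h) (C(h) = (-100*h + h)*(h + 56) = (-99*h)*(56 + h) = -99*h*(56 + h))
(-4638 + C(u)) + 33627 = (-4638 + 99*(-116)*(-56 - 1*(-116))) + 33627 = (-4638 + 99*(-116)*(-56 + 116)) + 33627 = (-4638 + 99*(-116)*60) + 33627 = (-4638 - 689040) + 33627 = -693678 + 33627 = -660051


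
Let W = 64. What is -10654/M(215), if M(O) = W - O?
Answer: 10654/151 ≈ 70.556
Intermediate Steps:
M(O) = 64 - O
-10654/M(215) = -10654/(64 - 1*215) = -10654/(64 - 215) = -10654/(-151) = -10654*(-1/151) = 10654/151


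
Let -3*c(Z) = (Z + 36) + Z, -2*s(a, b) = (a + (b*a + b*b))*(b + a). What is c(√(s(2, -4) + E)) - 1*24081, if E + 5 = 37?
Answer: -24093 - 2*√42/3 ≈ -24097.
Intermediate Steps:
s(a, b) = -(a + b)*(a + b² + a*b)/2 (s(a, b) = -(a + (b*a + b*b))*(b + a)/2 = -(a + (a*b + b²))*(a + b)/2 = -(a + (b² + a*b))*(a + b)/2 = -(a + b² + a*b)*(a + b)/2 = -(a + b)*(a + b² + a*b)/2)
E = 32 (E = -5 + 37 = 32)
c(Z) = -12 - 2*Z/3 (c(Z) = -((Z + 36) + Z)/3 = -((36 + Z) + Z)/3 = -(36 + 2*Z)/3 = -12 - 2*Z/3)
c(√(s(2, -4) + E)) - 1*24081 = (-12 - 2*√((-½*2² - ½*(-4)³ - 1*2*(-4)² - ½*2*(-4) - ½*(-4)*2²) + 32)/3) - 1*24081 = (-12 - 2*√((-½*4 - ½*(-64) - 1*2*16 + 4 - ½*(-4)*4) + 32)/3) - 24081 = (-12 - 2*√((-2 + 32 - 32 + 4 + 8) + 32)/3) - 24081 = (-12 - 2*√(10 + 32)/3) - 24081 = (-12 - 2*√42/3) - 24081 = -24093 - 2*√42/3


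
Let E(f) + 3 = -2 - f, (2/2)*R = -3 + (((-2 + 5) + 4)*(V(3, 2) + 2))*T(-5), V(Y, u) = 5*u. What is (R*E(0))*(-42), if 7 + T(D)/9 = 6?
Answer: -159390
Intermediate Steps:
T(D) = -9 (T(D) = -63 + 9*6 = -63 + 54 = -9)
R = -759 (R = -3 + (((-2 + 5) + 4)*(5*2 + 2))*(-9) = -3 + ((3 + 4)*(10 + 2))*(-9) = -3 + (7*12)*(-9) = -3 + 84*(-9) = -3 - 756 = -759)
E(f) = -5 - f (E(f) = -3 + (-2 - f) = -5 - f)
(R*E(0))*(-42) = -759*(-5 - 1*0)*(-42) = -759*(-5 + 0)*(-42) = -759*(-5)*(-42) = 3795*(-42) = -159390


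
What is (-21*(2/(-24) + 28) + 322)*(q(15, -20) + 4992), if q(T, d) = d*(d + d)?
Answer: -1530536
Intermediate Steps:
q(T, d) = 2*d² (q(T, d) = d*(2*d) = 2*d²)
(-21*(2/(-24) + 28) + 322)*(q(15, -20) + 4992) = (-21*(2/(-24) + 28) + 322)*(2*(-20)² + 4992) = (-21*(2*(-1/24) + 28) + 322)*(2*400 + 4992) = (-21*(-1/12 + 28) + 322)*(800 + 4992) = (-21*335/12 + 322)*5792 = (-2345/4 + 322)*5792 = -1057/4*5792 = -1530536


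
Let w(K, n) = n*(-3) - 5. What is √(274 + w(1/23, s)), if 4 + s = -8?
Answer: √305 ≈ 17.464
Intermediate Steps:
s = -12 (s = -4 - 8 = -12)
w(K, n) = -5 - 3*n (w(K, n) = -3*n - 5 = -5 - 3*n)
√(274 + w(1/23, s)) = √(274 + (-5 - 3*(-12))) = √(274 + (-5 + 36)) = √(274 + 31) = √305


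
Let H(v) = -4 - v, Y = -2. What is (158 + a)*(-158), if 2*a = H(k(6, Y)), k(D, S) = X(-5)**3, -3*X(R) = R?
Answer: -655621/27 ≈ -24282.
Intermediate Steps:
X(R) = -R/3
k(D, S) = 125/27 (k(D, S) = (-1/3*(-5))**3 = (5/3)**3 = 125/27)
a = -233/54 (a = (-4 - 1*125/27)/2 = (-4 - 125/27)/2 = (1/2)*(-233/27) = -233/54 ≈ -4.3148)
(158 + a)*(-158) = (158 - 233/54)*(-158) = (8299/54)*(-158) = -655621/27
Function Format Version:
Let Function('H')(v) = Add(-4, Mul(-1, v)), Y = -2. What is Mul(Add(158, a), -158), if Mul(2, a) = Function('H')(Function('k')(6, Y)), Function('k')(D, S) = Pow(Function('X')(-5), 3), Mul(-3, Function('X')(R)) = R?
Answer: Rational(-655621, 27) ≈ -24282.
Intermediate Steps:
Function('X')(R) = Mul(Rational(-1, 3), R)
Function('k')(D, S) = Rational(125, 27) (Function('k')(D, S) = Pow(Mul(Rational(-1, 3), -5), 3) = Pow(Rational(5, 3), 3) = Rational(125, 27))
a = Rational(-233, 54) (a = Mul(Rational(1, 2), Add(-4, Mul(-1, Rational(125, 27)))) = Mul(Rational(1, 2), Add(-4, Rational(-125, 27))) = Mul(Rational(1, 2), Rational(-233, 27)) = Rational(-233, 54) ≈ -4.3148)
Mul(Add(158, a), -158) = Mul(Add(158, Rational(-233, 54)), -158) = Mul(Rational(8299, 54), -158) = Rational(-655621, 27)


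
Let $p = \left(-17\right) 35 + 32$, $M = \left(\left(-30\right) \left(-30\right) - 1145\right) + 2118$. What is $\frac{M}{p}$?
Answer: $- \frac{1873}{563} \approx -3.3268$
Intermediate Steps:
$M = 1873$ ($M = \left(900 - 1145\right) + 2118 = -245 + 2118 = 1873$)
$p = -563$ ($p = -595 + 32 = -563$)
$\frac{M}{p} = \frac{1873}{-563} = 1873 \left(- \frac{1}{563}\right) = - \frac{1873}{563}$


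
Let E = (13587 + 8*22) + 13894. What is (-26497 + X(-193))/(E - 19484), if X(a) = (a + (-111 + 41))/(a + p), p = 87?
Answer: -2808419/866338 ≈ -3.2417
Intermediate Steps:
E = 27657 (E = (13587 + 176) + 13894 = 13763 + 13894 = 27657)
X(a) = (-70 + a)/(87 + a) (X(a) = (a + (-111 + 41))/(a + 87) = (a - 70)/(87 + a) = (-70 + a)/(87 + a))
(-26497 + X(-193))/(E - 19484) = (-26497 + (-70 - 193)/(87 - 193))/(27657 - 19484) = (-26497 - 263/(-106))/8173 = (-26497 - 1/106*(-263))*(1/8173) = (-26497 + 263/106)*(1/8173) = -2808419/106*1/8173 = -2808419/866338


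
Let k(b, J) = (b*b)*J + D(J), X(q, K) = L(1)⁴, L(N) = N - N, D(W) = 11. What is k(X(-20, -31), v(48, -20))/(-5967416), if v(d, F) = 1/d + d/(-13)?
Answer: -11/5967416 ≈ -1.8433e-6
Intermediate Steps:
v(d, F) = 1/d - d/13 (v(d, F) = 1/d + d*(-1/13) = 1/d - d/13)
L(N) = 0
X(q, K) = 0 (X(q, K) = 0⁴ = 0)
k(b, J) = 11 + J*b² (k(b, J) = (b*b)*J + 11 = b²*J + 11 = J*b² + 11 = 11 + J*b²)
k(X(-20, -31), v(48, -20))/(-5967416) = (11 + (1/48 - 1/13*48)*0²)/(-5967416) = (11 + (1/48 - 48/13)*0)*(-1/5967416) = (11 - 2291/624*0)*(-1/5967416) = (11 + 0)*(-1/5967416) = 11*(-1/5967416) = -11/5967416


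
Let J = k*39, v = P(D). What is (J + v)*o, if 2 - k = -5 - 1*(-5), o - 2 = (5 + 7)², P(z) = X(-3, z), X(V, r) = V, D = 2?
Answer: 10950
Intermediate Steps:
P(z) = -3
v = -3
o = 146 (o = 2 + (5 + 7)² = 2 + 12² = 2 + 144 = 146)
k = 2 (k = 2 - (-5 - 1*(-5)) = 2 - (-5 + 5) = 2 - 1*0 = 2 + 0 = 2)
J = 78 (J = 2*39 = 78)
(J + v)*o = (78 - 3)*146 = 75*146 = 10950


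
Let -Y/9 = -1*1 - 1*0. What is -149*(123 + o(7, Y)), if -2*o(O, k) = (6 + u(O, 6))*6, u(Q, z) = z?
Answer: -12963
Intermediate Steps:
Y = 9 (Y = -9*(-1*1 - 1*0) = -9*(-1 + 0) = -9*(-1) = 9)
o(O, k) = -36 (o(O, k) = -(6 + 6)*6/2 = -6*6 = -½*72 = -36)
-149*(123 + o(7, Y)) = -149*(123 - 36) = -149*87 = -12963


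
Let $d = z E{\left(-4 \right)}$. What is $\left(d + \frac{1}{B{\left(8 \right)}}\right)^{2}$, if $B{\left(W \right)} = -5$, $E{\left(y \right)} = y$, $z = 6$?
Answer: $\frac{14641}{25} \approx 585.64$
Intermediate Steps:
$d = -24$ ($d = 6 \left(-4\right) = -24$)
$\left(d + \frac{1}{B{\left(8 \right)}}\right)^{2} = \left(-24 + \frac{1}{-5}\right)^{2} = \left(-24 - \frac{1}{5}\right)^{2} = \left(- \frac{121}{5}\right)^{2} = \frac{14641}{25}$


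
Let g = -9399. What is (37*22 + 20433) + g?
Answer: 11848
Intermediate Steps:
(37*22 + 20433) + g = (37*22 + 20433) - 9399 = (814 + 20433) - 9399 = 21247 - 9399 = 11848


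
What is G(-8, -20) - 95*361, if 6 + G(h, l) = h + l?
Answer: -34329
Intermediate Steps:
G(h, l) = -6 + h + l (G(h, l) = -6 + (h + l) = -6 + h + l)
G(-8, -20) - 95*361 = (-6 - 8 - 20) - 95*361 = -34 - 34295 = -34329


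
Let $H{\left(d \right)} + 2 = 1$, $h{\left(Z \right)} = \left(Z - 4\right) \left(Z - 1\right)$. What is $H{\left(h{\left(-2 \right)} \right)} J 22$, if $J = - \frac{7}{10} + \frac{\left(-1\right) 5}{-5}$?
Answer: $- \frac{33}{5} \approx -6.6$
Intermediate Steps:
$h{\left(Z \right)} = \left(-1 + Z\right) \left(-4 + Z\right)$ ($h{\left(Z \right)} = \left(-4 + Z\right) \left(-1 + Z\right) = \left(-1 + Z\right) \left(-4 + Z\right)$)
$J = \frac{3}{10}$ ($J = \left(-7\right) \frac{1}{10} - -1 = - \frac{7}{10} + 1 = \frac{3}{10} \approx 0.3$)
$H{\left(d \right)} = -1$ ($H{\left(d \right)} = -2 + 1 = -1$)
$H{\left(h{\left(-2 \right)} \right)} J 22 = \left(-1\right) \frac{3}{10} \cdot 22 = \left(- \frac{3}{10}\right) 22 = - \frac{33}{5}$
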